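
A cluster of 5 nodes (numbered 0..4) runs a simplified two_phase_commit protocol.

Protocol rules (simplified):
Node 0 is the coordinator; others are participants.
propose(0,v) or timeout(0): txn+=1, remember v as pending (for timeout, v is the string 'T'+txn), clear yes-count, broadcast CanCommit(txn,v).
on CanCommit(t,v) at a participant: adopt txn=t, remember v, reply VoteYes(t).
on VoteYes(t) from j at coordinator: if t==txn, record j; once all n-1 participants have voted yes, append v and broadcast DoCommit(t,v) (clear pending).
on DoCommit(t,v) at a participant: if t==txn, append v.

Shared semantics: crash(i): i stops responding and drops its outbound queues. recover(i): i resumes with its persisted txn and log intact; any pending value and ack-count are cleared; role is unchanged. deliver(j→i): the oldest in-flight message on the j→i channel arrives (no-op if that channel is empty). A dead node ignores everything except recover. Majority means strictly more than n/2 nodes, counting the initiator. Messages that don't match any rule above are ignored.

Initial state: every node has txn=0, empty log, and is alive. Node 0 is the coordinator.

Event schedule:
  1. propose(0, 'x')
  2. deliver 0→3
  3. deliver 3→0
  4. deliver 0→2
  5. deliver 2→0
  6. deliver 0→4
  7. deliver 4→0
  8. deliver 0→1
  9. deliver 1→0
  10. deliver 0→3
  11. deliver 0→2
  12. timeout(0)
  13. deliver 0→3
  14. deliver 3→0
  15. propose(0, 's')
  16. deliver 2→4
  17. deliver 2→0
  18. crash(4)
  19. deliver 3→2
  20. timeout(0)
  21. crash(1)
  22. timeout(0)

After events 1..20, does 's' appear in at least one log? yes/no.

e1 propose(0,'x'): 0[coor,t=1,-]
e2 deliver 0→3: 3[part,t=1,-]
e3 deliver 3→0: ·
e4 deliver 0→2: 2[part,t=1,-]
e5 deliver 2→0: ·
e6 deliver 0→4: 4[part,t=1,-]
e7 deliver 4→0: ·
e8 deliver 0→1: 1[part,t=1,-]
e9 deliver 1→0: 0[coor,t=1,x]
e10 deliver 0→3: 3[part,t=1,x]
e11 deliver 0→2: 2[part,t=1,x]
e12 timeout(0): 0[coor,t=2,x]
e13 deliver 0→3: 3[part,t=2,x]
e14 deliver 3→0: ·
e15 propose(0,'s'): 0[coor,t=3,x]
e16 deliver 2→4: ·
e17 deliver 2→0: ·
e18 crash(4): 4[✗part,t=1,-]
e19 deliver 3→2: ·
e20 timeout(0): 0[coor,t=4,x]

no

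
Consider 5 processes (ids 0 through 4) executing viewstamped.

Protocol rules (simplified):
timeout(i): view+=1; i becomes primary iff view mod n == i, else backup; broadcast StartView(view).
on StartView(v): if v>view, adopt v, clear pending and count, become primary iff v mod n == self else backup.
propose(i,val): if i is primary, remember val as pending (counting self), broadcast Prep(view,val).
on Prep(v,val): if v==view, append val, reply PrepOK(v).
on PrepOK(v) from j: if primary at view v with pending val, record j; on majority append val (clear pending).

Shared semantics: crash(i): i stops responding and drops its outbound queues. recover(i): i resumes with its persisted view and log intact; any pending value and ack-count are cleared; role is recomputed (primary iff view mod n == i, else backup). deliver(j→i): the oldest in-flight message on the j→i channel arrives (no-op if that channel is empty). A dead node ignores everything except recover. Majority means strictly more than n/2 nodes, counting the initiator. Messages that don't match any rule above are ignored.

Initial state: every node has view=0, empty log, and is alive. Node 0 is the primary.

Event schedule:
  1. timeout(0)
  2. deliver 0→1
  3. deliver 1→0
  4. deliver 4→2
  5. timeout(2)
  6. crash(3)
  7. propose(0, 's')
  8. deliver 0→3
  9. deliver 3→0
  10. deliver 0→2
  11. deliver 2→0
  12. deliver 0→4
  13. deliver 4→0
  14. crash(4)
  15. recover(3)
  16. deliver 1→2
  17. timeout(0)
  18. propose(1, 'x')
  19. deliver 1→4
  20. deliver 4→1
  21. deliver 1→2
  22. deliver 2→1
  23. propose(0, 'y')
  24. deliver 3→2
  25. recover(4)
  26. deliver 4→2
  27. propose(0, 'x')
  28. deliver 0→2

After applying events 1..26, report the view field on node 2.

after 1 — timeout(0): n0:back/v1/[-]
after 2 — deliver 0→1: n1:prim/v1/[-]
after 3 — deliver 1→0: ·
after 4 — deliver 4→2: ·
after 5 — timeout(2): n2:back/v1/[-]
after 6 — crash(3): n3:✗back/v0/[-]
after 7 — propose(0,'s'): ·
after 8 — deliver 0→3: ·
after 9 — deliver 3→0: ·
after 10 — deliver 0→2: ·
after 11 — deliver 2→0: ·
after 12 — deliver 0→4: n4:back/v1/[-]
after 13 — deliver 4→0: ·
after 14 — crash(4): n4:✗back/v1/[-]
after 15 — recover(3): n3:back/v0/[-]
after 16 — deliver 1→2: ·
after 17 — timeout(0): n0:back/v2/[-]
after 18 — propose(1,'x'): ·
after 19 — deliver 1→4: ·
after 20 — deliver 4→1: ·
after 21 — deliver 1→2: n2:back/v1/[x]
after 22 — deliver 2→1: ·
after 23 — propose(0,'y'): ·
after 24 — deliver 3→2: ·
after 25 — recover(4): n4:back/v1/[-]
after 26 — deliver 4→2: ·

1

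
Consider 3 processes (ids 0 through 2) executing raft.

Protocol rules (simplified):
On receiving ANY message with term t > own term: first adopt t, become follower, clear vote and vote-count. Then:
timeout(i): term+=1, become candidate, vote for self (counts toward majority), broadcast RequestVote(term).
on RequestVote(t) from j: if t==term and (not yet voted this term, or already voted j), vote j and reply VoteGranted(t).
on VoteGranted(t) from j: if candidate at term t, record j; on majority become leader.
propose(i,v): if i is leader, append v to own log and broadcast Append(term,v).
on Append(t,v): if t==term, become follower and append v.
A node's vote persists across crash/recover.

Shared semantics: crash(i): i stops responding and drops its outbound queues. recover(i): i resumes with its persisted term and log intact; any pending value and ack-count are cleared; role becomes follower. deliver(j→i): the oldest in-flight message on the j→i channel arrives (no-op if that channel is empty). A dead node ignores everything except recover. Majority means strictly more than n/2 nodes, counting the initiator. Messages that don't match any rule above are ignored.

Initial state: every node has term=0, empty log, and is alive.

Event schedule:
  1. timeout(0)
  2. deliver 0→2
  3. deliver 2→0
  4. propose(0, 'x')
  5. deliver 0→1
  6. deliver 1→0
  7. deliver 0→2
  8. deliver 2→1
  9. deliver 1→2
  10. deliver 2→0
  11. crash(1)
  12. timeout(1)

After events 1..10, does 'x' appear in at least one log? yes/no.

yes

1. timeout(0):  <0:cand t1 ->
2. deliver 0→2:  <2:foll t1 ->
3. deliver 2→0:  <0:lead t1 ->
4. propose(0,'x'):  <0:lead t1 x>
5. deliver 0→1:  <1:foll t1 ->
6. deliver 1→0:  nop
7. deliver 0→2:  <2:foll t1 x>
8. deliver 2→1:  nop
9. deliver 1→2:  nop
10. deliver 2→0:  nop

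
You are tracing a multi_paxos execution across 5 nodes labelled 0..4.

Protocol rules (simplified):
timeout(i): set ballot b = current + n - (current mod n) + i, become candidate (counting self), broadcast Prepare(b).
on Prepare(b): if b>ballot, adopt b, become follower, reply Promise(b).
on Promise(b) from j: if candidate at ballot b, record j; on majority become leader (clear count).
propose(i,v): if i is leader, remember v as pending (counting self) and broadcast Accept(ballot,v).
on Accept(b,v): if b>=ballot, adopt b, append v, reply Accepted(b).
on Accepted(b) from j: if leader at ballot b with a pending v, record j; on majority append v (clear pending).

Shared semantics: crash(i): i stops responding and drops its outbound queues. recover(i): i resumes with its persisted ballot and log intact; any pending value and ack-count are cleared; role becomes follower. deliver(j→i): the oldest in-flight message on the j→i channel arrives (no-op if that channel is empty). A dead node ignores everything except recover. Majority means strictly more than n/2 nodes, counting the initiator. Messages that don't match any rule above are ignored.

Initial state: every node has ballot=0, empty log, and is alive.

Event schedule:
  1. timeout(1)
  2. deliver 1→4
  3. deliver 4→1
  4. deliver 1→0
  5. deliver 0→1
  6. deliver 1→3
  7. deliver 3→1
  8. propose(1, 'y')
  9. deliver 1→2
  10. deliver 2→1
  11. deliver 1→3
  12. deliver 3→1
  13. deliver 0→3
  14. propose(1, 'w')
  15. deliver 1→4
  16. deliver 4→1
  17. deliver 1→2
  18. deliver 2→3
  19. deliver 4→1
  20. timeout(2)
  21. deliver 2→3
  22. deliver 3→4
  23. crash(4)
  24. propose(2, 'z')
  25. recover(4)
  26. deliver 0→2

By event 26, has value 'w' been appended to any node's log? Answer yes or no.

after 1 — timeout(1): n1:cand/b6/[-]
after 2 — deliver 1→4: n4:foll/b6/[-]
after 3 — deliver 4→1: ·
after 4 — deliver 1→0: n0:foll/b6/[-]
after 5 — deliver 0→1: n1:lead/b6/[-]
after 6 — deliver 1→3: n3:foll/b6/[-]
after 7 — deliver 3→1: ·
after 8 — propose(1,'y'): ·
after 9 — deliver 1→2: n2:foll/b6/[-]
after 10 — deliver 2→1: ·
after 11 — deliver 1→3: n3:foll/b6/[y]
after 12 — deliver 3→1: ·
after 13 — deliver 0→3: ·
after 14 — propose(1,'w'): ·
after 15 — deliver 1→4: n4:foll/b6/[y]
after 16 — deliver 4→1: ·
after 17 — deliver 1→2: n2:foll/b6/[y]
after 18 — deliver 2→3: ·
after 19 — deliver 4→1: ·
after 20 — timeout(2): n2:cand/b12/[y]
after 21 — deliver 2→3: n3:foll/b12/[y]
after 22 — deliver 3→4: ·
after 23 — crash(4): n4:✗foll/b6/[y]
after 24 — propose(2,'z'): ·
after 25 — recover(4): n4:foll/b6/[y]
after 26 — deliver 0→2: ·

no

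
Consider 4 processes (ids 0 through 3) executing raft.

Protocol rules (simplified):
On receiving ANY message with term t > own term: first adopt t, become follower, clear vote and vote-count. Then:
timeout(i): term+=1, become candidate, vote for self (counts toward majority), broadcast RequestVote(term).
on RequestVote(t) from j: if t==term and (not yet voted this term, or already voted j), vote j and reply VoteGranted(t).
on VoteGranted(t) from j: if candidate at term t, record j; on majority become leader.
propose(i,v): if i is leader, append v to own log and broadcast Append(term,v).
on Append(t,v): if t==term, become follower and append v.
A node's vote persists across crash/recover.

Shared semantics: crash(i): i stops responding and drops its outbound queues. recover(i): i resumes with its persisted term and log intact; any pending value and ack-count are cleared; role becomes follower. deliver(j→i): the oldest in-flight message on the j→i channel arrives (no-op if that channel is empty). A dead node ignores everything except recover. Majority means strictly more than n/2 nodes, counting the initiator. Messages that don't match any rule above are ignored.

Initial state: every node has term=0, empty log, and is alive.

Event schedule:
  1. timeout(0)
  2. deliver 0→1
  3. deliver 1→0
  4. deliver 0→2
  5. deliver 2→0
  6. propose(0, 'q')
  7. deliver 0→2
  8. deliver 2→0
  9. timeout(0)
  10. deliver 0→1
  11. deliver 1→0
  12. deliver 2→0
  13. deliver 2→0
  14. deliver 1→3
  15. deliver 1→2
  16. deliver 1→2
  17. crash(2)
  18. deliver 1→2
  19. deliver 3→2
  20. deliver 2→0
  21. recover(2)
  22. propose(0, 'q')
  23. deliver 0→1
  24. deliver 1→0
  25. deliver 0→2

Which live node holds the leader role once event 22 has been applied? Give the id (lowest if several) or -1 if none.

1. timeout(0):  <0:cand t1 ->
2. deliver 0→1:  <1:foll t1 ->
3. deliver 1→0:  nop
4. deliver 0→2:  <2:foll t1 ->
5. deliver 2→0:  <0:lead t1 ->
6. propose(0,'q'):  <0:lead t1 q>
7. deliver 0→2:  <2:foll t1 q>
8. deliver 2→0:  nop
9. timeout(0):  <0:cand t2 q>
10. deliver 0→1:  <1:foll t1 q>
11. deliver 1→0:  nop
12. deliver 2→0:  nop
13. deliver 2→0:  nop
14. deliver 1→3:  nop
15. deliver 1→2:  nop
16. deliver 1→2:  nop
17. crash(2):  <2:✗foll t1 q>
18. deliver 1→2:  nop
19. deliver 3→2:  nop
20. deliver 2→0:  nop
21. recover(2):  <2:foll t1 q>
22. propose(0,'q'):  nop

-1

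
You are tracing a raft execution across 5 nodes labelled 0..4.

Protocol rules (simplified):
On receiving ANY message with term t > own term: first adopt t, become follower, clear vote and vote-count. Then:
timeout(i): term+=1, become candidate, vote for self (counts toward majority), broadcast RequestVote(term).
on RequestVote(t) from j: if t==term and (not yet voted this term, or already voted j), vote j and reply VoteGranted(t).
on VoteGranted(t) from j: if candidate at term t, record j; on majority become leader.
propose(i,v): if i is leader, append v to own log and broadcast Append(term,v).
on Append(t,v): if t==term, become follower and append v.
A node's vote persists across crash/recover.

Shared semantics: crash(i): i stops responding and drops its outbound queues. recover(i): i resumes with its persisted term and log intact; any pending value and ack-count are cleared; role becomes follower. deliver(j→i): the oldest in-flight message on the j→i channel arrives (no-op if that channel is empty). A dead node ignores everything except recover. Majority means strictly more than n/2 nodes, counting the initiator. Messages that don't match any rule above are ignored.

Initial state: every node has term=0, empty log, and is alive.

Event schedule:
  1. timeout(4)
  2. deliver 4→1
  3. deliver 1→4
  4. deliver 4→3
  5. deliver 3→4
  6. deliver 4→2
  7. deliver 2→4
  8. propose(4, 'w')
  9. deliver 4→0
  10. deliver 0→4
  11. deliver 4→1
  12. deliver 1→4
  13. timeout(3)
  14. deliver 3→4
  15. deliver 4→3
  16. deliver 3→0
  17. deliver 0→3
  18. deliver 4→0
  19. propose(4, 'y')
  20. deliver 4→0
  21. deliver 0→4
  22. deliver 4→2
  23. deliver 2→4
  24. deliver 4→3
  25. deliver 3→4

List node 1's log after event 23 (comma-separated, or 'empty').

w

after 1 — timeout(4): n4:cand/t1/[-]
after 2 — deliver 4→1: n1:foll/t1/[-]
after 3 — deliver 1→4: ·
after 4 — deliver 4→3: n3:foll/t1/[-]
after 5 — deliver 3→4: n4:lead/t1/[-]
after 6 — deliver 4→2: n2:foll/t1/[-]
after 7 — deliver 2→4: ·
after 8 — propose(4,'w'): n4:lead/t1/[w]
after 9 — deliver 4→0: n0:foll/t1/[-]
after 10 — deliver 0→4: ·
after 11 — deliver 4→1: n1:foll/t1/[w]
after 12 — deliver 1→4: ·
after 13 — timeout(3): n3:cand/t2/[-]
after 14 — deliver 3→4: n4:foll/t2/[w]
after 15 — deliver 4→3: ·
after 16 — deliver 3→0: n0:foll/t2/[-]
after 17 — deliver 0→3: ·
after 18 — deliver 4→0: ·
after 19 — propose(4,'y'): ·
after 20 — deliver 4→0: ·
after 21 — deliver 0→4: ·
after 22 — deliver 4→2: n2:foll/t1/[w]
after 23 — deliver 2→4: ·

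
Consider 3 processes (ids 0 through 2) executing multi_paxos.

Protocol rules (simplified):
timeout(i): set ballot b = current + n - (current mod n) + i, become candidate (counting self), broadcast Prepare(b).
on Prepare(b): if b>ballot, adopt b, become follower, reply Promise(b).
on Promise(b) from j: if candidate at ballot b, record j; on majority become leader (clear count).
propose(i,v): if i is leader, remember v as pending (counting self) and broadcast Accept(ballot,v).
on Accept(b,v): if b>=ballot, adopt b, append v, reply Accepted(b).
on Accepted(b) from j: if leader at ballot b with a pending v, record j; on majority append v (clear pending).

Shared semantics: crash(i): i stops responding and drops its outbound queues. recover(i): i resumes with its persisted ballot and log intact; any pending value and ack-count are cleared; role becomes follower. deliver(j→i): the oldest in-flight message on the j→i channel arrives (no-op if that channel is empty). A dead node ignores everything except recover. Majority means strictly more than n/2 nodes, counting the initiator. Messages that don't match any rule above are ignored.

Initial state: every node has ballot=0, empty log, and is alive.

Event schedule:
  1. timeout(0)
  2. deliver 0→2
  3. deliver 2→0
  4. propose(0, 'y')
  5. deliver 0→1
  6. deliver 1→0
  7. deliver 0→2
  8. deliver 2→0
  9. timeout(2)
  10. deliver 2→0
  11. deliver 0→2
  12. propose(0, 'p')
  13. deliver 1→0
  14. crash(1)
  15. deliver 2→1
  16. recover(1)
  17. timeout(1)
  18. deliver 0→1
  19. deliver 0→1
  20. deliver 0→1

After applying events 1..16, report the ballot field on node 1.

1. timeout(0):  <0:cand b3 ->
2. deliver 0→2:  <2:foll b3 ->
3. deliver 2→0:  <0:lead b3 ->
4. propose(0,'y'):  nop
5. deliver 0→1:  <1:foll b3 ->
6. deliver 1→0:  nop
7. deliver 0→2:  <2:foll b3 y>
8. deliver 2→0:  <0:lead b3 y>
9. timeout(2):  <2:cand b8 y>
10. deliver 2→0:  <0:foll b8 y>
11. deliver 0→2:  <2:lead b8 y>
12. propose(0,'p'):  nop
13. deliver 1→0:  nop
14. crash(1):  <1:✗foll b3 ->
15. deliver 2→1:  nop
16. recover(1):  <1:foll b3 ->

3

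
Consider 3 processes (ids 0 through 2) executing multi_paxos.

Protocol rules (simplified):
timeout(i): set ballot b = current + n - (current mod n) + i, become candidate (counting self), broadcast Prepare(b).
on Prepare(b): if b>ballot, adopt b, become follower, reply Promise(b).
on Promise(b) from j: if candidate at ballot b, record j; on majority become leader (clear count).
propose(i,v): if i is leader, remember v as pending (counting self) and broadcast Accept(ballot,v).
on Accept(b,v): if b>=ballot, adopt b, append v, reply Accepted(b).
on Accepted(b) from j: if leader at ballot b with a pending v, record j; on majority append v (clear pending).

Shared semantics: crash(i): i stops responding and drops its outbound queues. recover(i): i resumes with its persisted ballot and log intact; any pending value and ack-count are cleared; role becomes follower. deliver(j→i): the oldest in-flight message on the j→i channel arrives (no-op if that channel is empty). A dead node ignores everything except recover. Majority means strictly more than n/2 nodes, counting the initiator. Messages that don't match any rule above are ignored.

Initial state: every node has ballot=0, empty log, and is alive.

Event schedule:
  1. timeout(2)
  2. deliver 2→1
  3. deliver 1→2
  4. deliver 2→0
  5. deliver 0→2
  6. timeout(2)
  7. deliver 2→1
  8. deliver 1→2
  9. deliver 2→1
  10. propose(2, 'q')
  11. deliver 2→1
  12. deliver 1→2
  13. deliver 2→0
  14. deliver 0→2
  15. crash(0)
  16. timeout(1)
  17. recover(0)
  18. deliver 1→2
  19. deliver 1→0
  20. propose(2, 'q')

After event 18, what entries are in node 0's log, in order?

empty

1. timeout(2):  <2:cand b5 ->
2. deliver 2→1:  <1:foll b5 ->
3. deliver 1→2:  <2:lead b5 ->
4. deliver 2→0:  <0:foll b5 ->
5. deliver 0→2:  nop
6. timeout(2):  <2:cand b8 ->
7. deliver 2→1:  <1:foll b8 ->
8. deliver 1→2:  <2:lead b8 ->
9. deliver 2→1:  nop
10. propose(2,'q'):  nop
11. deliver 2→1:  <1:foll b8 q>
12. deliver 1→2:  <2:lead b8 q>
13. deliver 2→0:  <0:foll b8 ->
14. deliver 0→2:  nop
15. crash(0):  <0:✗foll b8 ->
16. timeout(1):  <1:cand b10 q>
17. recover(0):  <0:foll b8 ->
18. deliver 1→2:  <2:foll b10 q>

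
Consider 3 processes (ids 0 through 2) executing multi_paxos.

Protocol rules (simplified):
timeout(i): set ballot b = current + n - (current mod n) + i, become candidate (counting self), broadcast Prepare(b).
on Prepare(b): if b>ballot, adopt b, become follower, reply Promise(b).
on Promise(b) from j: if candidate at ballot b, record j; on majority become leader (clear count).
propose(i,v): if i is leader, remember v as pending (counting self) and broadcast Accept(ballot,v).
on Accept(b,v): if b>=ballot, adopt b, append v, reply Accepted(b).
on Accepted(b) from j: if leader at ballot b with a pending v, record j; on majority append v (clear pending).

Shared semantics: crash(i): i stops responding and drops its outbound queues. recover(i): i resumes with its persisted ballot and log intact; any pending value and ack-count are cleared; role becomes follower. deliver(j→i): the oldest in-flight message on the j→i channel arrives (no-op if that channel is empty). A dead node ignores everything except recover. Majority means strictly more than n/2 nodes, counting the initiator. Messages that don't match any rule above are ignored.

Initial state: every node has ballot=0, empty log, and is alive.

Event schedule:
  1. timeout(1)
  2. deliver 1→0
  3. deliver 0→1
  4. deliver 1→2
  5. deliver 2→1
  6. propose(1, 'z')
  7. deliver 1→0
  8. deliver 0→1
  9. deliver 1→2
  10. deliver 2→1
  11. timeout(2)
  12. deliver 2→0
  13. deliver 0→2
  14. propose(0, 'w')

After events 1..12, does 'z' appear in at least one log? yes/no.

e1 timeout(1): 1[cand,b=4,-]
e2 deliver 1→0: 0[foll,b=4,-]
e3 deliver 0→1: 1[lead,b=4,-]
e4 deliver 1→2: 2[foll,b=4,-]
e5 deliver 2→1: ·
e6 propose(1,'z'): ·
e7 deliver 1→0: 0[foll,b=4,z]
e8 deliver 0→1: 1[lead,b=4,z]
e9 deliver 1→2: 2[foll,b=4,z]
e10 deliver 2→1: ·
e11 timeout(2): 2[cand,b=8,z]
e12 deliver 2→0: 0[foll,b=8,z]

yes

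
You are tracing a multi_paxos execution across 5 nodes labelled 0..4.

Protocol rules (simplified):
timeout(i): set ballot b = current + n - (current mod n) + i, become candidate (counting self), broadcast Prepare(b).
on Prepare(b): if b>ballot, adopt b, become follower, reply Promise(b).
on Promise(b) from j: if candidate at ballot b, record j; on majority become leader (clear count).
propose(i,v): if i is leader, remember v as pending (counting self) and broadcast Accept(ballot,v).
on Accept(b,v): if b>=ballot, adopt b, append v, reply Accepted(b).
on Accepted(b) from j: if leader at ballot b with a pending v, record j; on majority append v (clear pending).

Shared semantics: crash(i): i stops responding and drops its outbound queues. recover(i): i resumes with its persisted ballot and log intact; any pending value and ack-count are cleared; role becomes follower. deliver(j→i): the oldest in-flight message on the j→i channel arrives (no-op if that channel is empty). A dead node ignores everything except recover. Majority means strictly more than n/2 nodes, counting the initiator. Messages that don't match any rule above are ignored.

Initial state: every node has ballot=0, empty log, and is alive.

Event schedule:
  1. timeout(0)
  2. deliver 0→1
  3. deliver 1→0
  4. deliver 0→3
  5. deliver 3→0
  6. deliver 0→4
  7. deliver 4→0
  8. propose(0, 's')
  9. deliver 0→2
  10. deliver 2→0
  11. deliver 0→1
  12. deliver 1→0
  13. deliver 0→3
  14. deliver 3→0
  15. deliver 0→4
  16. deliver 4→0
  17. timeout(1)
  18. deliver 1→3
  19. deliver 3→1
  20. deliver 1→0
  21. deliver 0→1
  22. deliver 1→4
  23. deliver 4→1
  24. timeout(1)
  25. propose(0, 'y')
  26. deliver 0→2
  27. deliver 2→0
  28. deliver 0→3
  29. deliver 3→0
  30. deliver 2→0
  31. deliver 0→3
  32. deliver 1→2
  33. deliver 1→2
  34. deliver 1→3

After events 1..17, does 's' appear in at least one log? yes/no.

step 1 timeout(0): 0={cand,b=5,log=-}
step 2 deliver 0→1: 1={foll,b=5,log=-}
step 3 deliver 1→0: —
step 4 deliver 0→3: 3={foll,b=5,log=-}
step 5 deliver 3→0: 0={lead,b=5,log=-}
step 6 deliver 0→4: 4={foll,b=5,log=-}
step 7 deliver 4→0: —
step 8 propose(0,'s'): —
step 9 deliver 0→2: 2={foll,b=5,log=-}
step 10 deliver 2→0: —
step 11 deliver 0→1: 1={foll,b=5,log=s}
step 12 deliver 1→0: —
step 13 deliver 0→3: 3={foll,b=5,log=s}
step 14 deliver 3→0: 0={lead,b=5,log=s}
step 15 deliver 0→4: 4={foll,b=5,log=s}
step 16 deliver 4→0: —
step 17 timeout(1): 1={cand,b=11,log=s}

yes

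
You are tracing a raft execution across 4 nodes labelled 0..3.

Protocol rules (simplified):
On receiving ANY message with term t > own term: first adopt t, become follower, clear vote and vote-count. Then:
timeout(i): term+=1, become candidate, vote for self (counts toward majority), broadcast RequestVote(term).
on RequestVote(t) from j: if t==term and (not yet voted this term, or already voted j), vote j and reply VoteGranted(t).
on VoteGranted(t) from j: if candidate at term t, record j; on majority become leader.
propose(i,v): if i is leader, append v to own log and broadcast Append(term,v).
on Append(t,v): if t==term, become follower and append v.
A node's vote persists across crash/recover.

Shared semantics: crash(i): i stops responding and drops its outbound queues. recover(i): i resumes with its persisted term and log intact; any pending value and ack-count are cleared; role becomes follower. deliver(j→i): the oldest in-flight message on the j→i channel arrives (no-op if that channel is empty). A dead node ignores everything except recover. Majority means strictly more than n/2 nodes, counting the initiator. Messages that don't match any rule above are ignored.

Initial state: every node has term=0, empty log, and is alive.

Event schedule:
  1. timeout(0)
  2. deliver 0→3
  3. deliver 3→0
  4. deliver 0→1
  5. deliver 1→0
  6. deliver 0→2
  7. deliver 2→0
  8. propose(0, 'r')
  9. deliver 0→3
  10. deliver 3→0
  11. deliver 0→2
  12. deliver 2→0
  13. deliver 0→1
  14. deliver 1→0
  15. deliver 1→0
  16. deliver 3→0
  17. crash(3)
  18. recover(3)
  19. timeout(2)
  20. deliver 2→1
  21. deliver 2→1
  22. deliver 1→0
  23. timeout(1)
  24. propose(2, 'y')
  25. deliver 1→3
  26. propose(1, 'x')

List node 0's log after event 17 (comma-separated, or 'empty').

step 1 timeout(0): 0={cand,t=1,log=-}
step 2 deliver 0→3: 3={foll,t=1,log=-}
step 3 deliver 3→0: —
step 4 deliver 0→1: 1={foll,t=1,log=-}
step 5 deliver 1→0: 0={lead,t=1,log=-}
step 6 deliver 0→2: 2={foll,t=1,log=-}
step 7 deliver 2→0: —
step 8 propose(0,'r'): 0={lead,t=1,log=r}
step 9 deliver 0→3: 3={foll,t=1,log=r}
step 10 deliver 3→0: —
step 11 deliver 0→2: 2={foll,t=1,log=r}
step 12 deliver 2→0: —
step 13 deliver 0→1: 1={foll,t=1,log=r}
step 14 deliver 1→0: —
step 15 deliver 1→0: —
step 16 deliver 3→0: —
step 17 crash(3): 3={✗foll,t=1,log=r}

r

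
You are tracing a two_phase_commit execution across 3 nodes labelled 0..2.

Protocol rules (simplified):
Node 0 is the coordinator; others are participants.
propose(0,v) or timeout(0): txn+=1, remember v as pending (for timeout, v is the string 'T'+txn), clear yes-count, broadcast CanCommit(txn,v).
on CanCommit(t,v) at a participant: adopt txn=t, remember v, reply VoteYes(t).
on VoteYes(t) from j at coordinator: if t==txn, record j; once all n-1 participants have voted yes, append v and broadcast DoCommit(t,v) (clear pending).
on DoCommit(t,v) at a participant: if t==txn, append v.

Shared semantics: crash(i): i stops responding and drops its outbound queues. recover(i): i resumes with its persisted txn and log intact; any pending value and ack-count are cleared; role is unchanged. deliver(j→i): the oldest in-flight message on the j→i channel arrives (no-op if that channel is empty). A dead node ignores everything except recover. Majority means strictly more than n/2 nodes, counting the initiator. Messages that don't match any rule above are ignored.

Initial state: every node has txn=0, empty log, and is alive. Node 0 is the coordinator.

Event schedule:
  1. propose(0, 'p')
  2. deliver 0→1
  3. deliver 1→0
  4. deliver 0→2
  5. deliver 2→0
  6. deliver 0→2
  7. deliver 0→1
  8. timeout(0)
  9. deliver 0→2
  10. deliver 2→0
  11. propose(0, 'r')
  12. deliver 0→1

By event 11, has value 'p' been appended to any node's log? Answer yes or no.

yes

[1] propose(0,'p') → N0(coor t1 [-])
[2] deliver 0→1 → N1(part t1 [-])
[3] deliver 1→0 → ∅
[4] deliver 0→2 → N2(part t1 [-])
[5] deliver 2→0 → N0(coor t1 [p])
[6] deliver 0→2 → N2(part t1 [p])
[7] deliver 0→1 → N1(part t1 [p])
[8] timeout(0) → N0(coor t2 [p])
[9] deliver 0→2 → N2(part t2 [p])
[10] deliver 2→0 → ∅
[11] propose(0,'r') → N0(coor t3 [p])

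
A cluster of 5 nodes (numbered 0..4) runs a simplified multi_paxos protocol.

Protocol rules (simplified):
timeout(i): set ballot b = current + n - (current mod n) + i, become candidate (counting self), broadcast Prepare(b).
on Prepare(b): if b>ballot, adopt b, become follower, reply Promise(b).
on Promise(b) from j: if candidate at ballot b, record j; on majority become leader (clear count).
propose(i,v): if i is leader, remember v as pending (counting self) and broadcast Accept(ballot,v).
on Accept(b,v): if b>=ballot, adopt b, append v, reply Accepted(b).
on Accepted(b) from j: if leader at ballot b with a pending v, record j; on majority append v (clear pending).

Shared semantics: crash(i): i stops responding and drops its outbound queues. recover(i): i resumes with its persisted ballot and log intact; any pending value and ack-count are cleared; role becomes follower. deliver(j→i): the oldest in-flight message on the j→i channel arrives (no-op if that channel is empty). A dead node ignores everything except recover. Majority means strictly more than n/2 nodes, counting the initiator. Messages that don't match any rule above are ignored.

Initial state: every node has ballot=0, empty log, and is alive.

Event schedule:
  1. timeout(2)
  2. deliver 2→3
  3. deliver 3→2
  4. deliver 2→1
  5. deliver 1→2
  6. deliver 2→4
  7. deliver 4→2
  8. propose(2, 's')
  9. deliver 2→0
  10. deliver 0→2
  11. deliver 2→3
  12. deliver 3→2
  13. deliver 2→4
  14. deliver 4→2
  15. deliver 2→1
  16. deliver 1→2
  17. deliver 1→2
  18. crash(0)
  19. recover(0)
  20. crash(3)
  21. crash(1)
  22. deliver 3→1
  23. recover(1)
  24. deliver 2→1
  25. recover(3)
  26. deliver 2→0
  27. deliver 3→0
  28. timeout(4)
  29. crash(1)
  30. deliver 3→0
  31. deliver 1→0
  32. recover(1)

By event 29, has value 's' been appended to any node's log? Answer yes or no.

yes

[1] timeout(2) → N2(cand b7 [-])
[2] deliver 2→3 → N3(foll b7 [-])
[3] deliver 3→2 → ∅
[4] deliver 2→1 → N1(foll b7 [-])
[5] deliver 1→2 → N2(lead b7 [-])
[6] deliver 2→4 → N4(foll b7 [-])
[7] deliver 4→2 → ∅
[8] propose(2,'s') → ∅
[9] deliver 2→0 → N0(foll b7 [-])
[10] deliver 0→2 → ∅
[11] deliver 2→3 → N3(foll b7 [s])
[12] deliver 3→2 → ∅
[13] deliver 2→4 → N4(foll b7 [s])
[14] deliver 4→2 → N2(lead b7 [s])
[15] deliver 2→1 → N1(foll b7 [s])
[16] deliver 1→2 → ∅
[17] deliver 1→2 → ∅
[18] crash(0) → N0(✗foll b7 [-])
[19] recover(0) → N0(foll b7 [-])
[20] crash(3) → N3(✗foll b7 [s])
[21] crash(1) → N1(✗foll b7 [s])
[22] deliver 3→1 → ∅
[23] recover(1) → N1(foll b7 [s])
[24] deliver 2→1 → ∅
[25] recover(3) → N3(foll b7 [s])
[26] deliver 2→0 → N0(foll b7 [s])
[27] deliver 3→0 → ∅
[28] timeout(4) → N4(cand b14 [s])
[29] crash(1) → N1(✗foll b7 [s])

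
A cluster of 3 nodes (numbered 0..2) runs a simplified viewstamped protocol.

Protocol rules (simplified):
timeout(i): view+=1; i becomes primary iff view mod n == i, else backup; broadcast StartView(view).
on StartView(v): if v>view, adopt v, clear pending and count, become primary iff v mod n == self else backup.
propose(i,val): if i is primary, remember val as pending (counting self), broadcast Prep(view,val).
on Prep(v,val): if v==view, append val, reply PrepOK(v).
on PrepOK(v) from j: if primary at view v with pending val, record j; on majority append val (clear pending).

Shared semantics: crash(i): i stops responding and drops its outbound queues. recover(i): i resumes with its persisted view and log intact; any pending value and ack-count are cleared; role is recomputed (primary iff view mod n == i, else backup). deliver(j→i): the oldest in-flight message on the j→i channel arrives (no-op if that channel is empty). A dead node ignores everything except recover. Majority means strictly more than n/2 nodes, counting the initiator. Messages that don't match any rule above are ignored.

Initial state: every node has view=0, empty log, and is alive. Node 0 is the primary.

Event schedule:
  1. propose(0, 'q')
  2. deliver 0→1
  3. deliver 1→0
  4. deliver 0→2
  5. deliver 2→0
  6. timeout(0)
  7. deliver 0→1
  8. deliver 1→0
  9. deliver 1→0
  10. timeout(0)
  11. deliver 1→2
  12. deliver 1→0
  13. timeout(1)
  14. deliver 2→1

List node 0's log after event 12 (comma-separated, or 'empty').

e1 propose(0,'q'): ·
e2 deliver 0→1: 1[back,v=0,q]
e3 deliver 1→0: 0[prim,v=0,q]
e4 deliver 0→2: 2[back,v=0,q]
e5 deliver 2→0: ·
e6 timeout(0): 0[back,v=1,q]
e7 deliver 0→1: 1[prim,v=1,q]
e8 deliver 1→0: ·
e9 deliver 1→0: ·
e10 timeout(0): 0[back,v=2,q]
e11 deliver 1→2: ·
e12 deliver 1→0: ·

q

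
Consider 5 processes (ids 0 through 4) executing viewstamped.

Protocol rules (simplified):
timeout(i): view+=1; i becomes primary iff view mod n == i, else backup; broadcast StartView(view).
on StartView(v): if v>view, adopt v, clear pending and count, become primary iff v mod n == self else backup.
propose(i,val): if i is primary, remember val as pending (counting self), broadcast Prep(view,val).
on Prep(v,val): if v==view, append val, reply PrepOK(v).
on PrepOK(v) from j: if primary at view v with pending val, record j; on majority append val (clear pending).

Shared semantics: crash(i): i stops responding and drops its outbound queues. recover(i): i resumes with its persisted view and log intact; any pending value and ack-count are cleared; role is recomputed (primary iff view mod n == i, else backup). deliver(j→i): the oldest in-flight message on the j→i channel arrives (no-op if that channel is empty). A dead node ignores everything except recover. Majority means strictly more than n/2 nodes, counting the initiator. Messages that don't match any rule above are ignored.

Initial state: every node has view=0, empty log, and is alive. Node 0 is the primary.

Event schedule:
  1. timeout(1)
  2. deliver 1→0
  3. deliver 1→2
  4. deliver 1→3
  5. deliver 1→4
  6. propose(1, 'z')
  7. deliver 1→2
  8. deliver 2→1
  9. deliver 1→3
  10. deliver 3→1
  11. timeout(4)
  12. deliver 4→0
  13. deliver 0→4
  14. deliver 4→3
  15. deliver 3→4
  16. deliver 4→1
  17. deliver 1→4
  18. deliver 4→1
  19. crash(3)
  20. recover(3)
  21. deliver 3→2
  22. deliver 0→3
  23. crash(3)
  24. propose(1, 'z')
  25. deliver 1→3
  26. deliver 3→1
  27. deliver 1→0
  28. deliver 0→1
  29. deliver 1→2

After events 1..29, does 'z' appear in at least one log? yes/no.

1. timeout(1):  <1:prim v1 ->
2. deliver 1→0:  <0:back v1 ->
3. deliver 1→2:  <2:back v1 ->
4. deliver 1→3:  <3:back v1 ->
5. deliver 1→4:  <4:back v1 ->
6. propose(1,'z'):  nop
7. deliver 1→2:  <2:back v1 z>
8. deliver 2→1:  nop
9. deliver 1→3:  <3:back v1 z>
10. deliver 3→1:  <1:prim v1 z>
11. timeout(4):  <4:back v2 ->
12. deliver 4→0:  <0:back v2 ->
13. deliver 0→4:  nop
14. deliver 4→3:  <3:back v2 z>
15. deliver 3→4:  nop
16. deliver 4→1:  <1:back v2 z>
17. deliver 1→4:  nop
18. deliver 4→1:  nop
19. crash(3):  <3:✗back v2 z>
20. recover(3):  <3:back v2 z>
21. deliver 3→2:  nop
22. deliver 0→3:  nop
23. crash(3):  <3:✗back v2 z>
24. propose(1,'z'):  nop
25. deliver 1→3:  nop
26. deliver 3→1:  nop
27. deliver 1→0:  nop
28. deliver 0→1:  nop
29. deliver 1→2:  nop

yes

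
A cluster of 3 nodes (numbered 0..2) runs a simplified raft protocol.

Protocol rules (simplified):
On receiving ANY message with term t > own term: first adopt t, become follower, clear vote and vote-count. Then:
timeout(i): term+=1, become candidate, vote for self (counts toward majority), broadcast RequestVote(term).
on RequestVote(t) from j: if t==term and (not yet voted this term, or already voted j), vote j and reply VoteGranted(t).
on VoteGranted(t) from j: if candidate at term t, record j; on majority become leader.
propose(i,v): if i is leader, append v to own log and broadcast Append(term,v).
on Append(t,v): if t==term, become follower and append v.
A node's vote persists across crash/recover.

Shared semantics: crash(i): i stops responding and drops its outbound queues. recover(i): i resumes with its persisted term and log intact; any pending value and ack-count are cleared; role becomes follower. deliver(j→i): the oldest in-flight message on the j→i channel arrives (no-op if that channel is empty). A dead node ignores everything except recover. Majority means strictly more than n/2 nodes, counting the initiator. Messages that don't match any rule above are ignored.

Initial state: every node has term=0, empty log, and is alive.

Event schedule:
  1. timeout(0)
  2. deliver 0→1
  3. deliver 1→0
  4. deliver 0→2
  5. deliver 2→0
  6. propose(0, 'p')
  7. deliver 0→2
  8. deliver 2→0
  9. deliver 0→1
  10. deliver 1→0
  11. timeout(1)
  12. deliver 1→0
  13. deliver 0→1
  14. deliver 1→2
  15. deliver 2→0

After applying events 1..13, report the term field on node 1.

2

1. timeout(0):  <0:cand t1 ->
2. deliver 0→1:  <1:foll t1 ->
3. deliver 1→0:  <0:lead t1 ->
4. deliver 0→2:  <2:foll t1 ->
5. deliver 2→0:  nop
6. propose(0,'p'):  <0:lead t1 p>
7. deliver 0→2:  <2:foll t1 p>
8. deliver 2→0:  nop
9. deliver 0→1:  <1:foll t1 p>
10. deliver 1→0:  nop
11. timeout(1):  <1:cand t2 p>
12. deliver 1→0:  <0:foll t2 p>
13. deliver 0→1:  <1:lead t2 p>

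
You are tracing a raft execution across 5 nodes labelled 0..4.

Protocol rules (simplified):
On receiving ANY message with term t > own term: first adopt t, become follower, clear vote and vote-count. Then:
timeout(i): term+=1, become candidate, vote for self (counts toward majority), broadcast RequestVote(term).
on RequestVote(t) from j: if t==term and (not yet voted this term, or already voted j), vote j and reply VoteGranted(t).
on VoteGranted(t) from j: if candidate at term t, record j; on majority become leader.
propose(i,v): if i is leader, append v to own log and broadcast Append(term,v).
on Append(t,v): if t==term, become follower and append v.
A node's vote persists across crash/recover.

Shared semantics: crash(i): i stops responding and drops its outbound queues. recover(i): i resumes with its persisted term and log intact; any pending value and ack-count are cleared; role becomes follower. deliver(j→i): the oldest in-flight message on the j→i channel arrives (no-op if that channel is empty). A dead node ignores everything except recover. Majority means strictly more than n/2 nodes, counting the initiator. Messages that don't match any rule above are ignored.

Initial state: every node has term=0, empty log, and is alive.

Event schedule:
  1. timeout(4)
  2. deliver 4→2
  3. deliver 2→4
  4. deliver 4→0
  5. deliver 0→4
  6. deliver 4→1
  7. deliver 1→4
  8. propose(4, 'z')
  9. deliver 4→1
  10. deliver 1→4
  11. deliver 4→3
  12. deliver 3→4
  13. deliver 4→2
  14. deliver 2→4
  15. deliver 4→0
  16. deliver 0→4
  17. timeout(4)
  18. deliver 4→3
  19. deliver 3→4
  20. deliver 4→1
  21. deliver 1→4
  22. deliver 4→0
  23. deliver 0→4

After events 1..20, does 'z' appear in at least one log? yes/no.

[1] timeout(4) → N4(cand t1 [-])
[2] deliver 4→2 → N2(foll t1 [-])
[3] deliver 2→4 → ∅
[4] deliver 4→0 → N0(foll t1 [-])
[5] deliver 0→4 → N4(lead t1 [-])
[6] deliver 4→1 → N1(foll t1 [-])
[7] deliver 1→4 → ∅
[8] propose(4,'z') → N4(lead t1 [z])
[9] deliver 4→1 → N1(foll t1 [z])
[10] deliver 1→4 → ∅
[11] deliver 4→3 → N3(foll t1 [-])
[12] deliver 3→4 → ∅
[13] deliver 4→2 → N2(foll t1 [z])
[14] deliver 2→4 → ∅
[15] deliver 4→0 → N0(foll t1 [z])
[16] deliver 0→4 → ∅
[17] timeout(4) → N4(cand t2 [z])
[18] deliver 4→3 → N3(foll t1 [z])
[19] deliver 3→4 → ∅
[20] deliver 4→1 → N1(foll t2 [z])

yes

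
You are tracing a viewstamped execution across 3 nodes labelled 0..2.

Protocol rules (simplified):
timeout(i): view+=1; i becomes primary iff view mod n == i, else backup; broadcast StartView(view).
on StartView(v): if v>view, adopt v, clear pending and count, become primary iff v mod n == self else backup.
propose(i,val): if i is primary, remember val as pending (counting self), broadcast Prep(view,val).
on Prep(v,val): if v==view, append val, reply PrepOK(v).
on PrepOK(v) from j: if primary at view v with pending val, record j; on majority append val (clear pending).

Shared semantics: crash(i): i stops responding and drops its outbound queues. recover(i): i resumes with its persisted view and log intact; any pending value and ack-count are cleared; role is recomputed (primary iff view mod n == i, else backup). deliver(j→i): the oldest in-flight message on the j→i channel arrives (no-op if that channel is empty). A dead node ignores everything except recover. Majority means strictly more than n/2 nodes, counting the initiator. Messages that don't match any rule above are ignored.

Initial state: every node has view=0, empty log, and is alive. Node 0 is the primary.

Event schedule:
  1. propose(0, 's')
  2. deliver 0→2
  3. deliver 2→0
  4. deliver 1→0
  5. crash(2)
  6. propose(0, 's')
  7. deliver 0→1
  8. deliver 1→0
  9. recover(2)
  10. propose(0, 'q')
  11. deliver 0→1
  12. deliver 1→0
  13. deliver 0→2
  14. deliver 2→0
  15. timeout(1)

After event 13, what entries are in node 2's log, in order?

s,s

step 1 propose(0,'s'): —
step 2 deliver 0→2: 2={back,v=0,log=s}
step 3 deliver 2→0: 0={prim,v=0,log=s}
step 4 deliver 1→0: —
step 5 crash(2): 2={✗back,v=0,log=s}
step 6 propose(0,'s'): —
step 7 deliver 0→1: 1={back,v=0,log=s}
step 8 deliver 1→0: 0={prim,v=0,log=s,s}
step 9 recover(2): 2={back,v=0,log=s}
step 10 propose(0,'q'): —
step 11 deliver 0→1: 1={back,v=0,log=s,s}
step 12 deliver 1→0: 0={prim,v=0,log=s,s,q}
step 13 deliver 0→2: 2={back,v=0,log=s,s}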